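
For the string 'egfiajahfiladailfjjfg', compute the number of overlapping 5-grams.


String 'egfiajahfiladailfjjfg' has length L = 21.
Number of overlapping n-grams = L - n + 1
Substituting: 21 - 5 + 1 = 17

17


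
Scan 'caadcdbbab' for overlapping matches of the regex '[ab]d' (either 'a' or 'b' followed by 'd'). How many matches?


Pattern: [ab]d means either 'a' or 'b' followed by 'd'.
Scanning 'caadcdbbab' position-by-position:
  Pos 0: window 'ca' -> no
  Pos 1: window 'aa' -> no
  Pos 2: window 'ad' -> MATCH
  Pos 3: window 'dc' -> no
  Pos 4: window 'cd' -> no
  Pos 5: window 'db' -> no
  Pos 6: window 'bb' -> no
  Pos 7: window 'ba' -> no
  Pos 8: window 'ab' -> no
  Pos 9: window 'b' -> no
Total matches: 1

1


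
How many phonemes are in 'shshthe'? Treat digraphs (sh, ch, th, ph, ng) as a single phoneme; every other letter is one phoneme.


Parsing 'shshthe' greedily, digraphs first:
  'sh' -> digraph (1 consonant phoneme) (phonemes so far: 1)
  'sh' -> digraph (1 consonant phoneme) (phonemes so far: 2)
  'th' -> digraph (1 consonant phoneme) (phonemes so far: 3)
  'e' -> vowel phoneme (phonemes so far: 4)
Total phonemes: 4

4


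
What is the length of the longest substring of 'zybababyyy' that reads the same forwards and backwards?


Scanning 'zybababyyy' for palindromic substrings.
Substring at positions 1-7: 'ybababy'.
Check: reverse('ybababy') = 'ybababy' -> palindrome confirmed.
Neighbouring characters ('z' / 'y') break symmetry, so it cannot extend further.
No longer palindromic substring exists; longest length = 7

7


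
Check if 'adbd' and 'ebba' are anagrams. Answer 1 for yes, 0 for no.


Sort characters of 'adbd': 'abdd'
Sort characters of 'ebba': 'abbe'
Sorted forms differ -> they are NOT anagrams
Result: 0

0


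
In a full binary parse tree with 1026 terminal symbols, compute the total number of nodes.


Leaf nodes (terminals): 1026
Internal nodes = n - 1 = 1026 - 1 = 1025
Total = leaves + internal = 1026 + 1025 = 2051

2051


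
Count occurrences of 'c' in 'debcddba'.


Scanning 'debcddba' for 'c':
  Position 3: 'c' -> MATCH (count: 1)
Total occurrences of 'c': 1

1


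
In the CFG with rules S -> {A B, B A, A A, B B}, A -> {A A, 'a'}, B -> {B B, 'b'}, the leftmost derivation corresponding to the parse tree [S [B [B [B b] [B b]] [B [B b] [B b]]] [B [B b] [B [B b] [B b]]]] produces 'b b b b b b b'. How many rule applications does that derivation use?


Every bracketed nonterminal node [X ...] in the tree is produced by exactly one rule application.
Reading the tree off as a leftmost derivation:
  Step 1: S  =>  B B   (applied S -> B B)
  Step 2: B B  =>  B B B   (applied B -> B B)
  Step 3: B B B  =>  B B B B   (applied B -> B B)
  Step 4: B B B B  =>  b B B B   (applied B -> b)
  Step 5: b B B B  =>  b b B B   (applied B -> b)
  Step 6: b b B B  =>  b b B B B   (applied B -> B B)
  Step 7: b b B B B  =>  b b b B B   (applied B -> b)
  Step 8: b b b B B  =>  b b b b B   (applied B -> b)
  Step 9: b b b b B  =>  b b b b B B   (applied B -> B B)
  Step 10: b b b b B B  =>  b b b b b B   (applied B -> b)
  Step 11: b b b b b B  =>  b b b b b B B   (applied B -> B B)
  Step 12: b b b b b B B  =>  b b b b b b B   (applied B -> b)
  Step 13: b b b b b b B  =>  b b b b b b b   (applied B -> b)
Final yield: b b b b b b b
Total rewrite steps: 13

13


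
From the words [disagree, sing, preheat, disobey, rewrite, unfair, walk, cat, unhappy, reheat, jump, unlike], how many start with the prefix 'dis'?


Checking each word for prefix 'dis':
  'disagree' -> YES, starts with 'dis' (count: 1)
  'sing' -> no (count: 1)
  'preheat' -> no (count: 1)
  'disobey' -> YES, starts with 'dis' (count: 2)
  'rewrite' -> no (count: 2)
  'unfair' -> no (count: 2)
  'walk' -> no (count: 2)
  'cat' -> no (count: 2)
  'unhappy' -> no (count: 2)
  'reheat' -> no (count: 2)
  'jump' -> no (count: 2)
  'unlike' -> no (count: 2)
Total with prefix 'dis': 2

2


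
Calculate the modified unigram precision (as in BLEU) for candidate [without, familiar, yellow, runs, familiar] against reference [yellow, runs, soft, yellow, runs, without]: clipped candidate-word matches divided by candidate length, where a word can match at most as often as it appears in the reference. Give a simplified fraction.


Reference word counts: {'runs': 2, 'soft': 1, 'without': 1, 'yellow': 2}
Checking each candidate word (with clipping):
  'without' -> in reference (ref count 1, used 1/1) -> match (matches: 1)
  'familiar' -> not in reference -> no match (matches: 1)
  'yellow' -> in reference (ref count 2, used 1/2) -> match (matches: 2)
  'runs' -> in reference (ref count 2, used 1/2) -> match (matches: 3)
  'familiar' -> not in reference -> no match (matches: 3)
Clipped matches: 3, Candidate length: 5
Precision = 3/5

3/5


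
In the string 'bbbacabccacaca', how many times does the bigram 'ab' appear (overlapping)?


Scanning 'bbbacabccacaca' for bigram 'ab':
  Position 0: 'bb' -> no
  Position 1: 'bb' -> no
  Position 2: 'ba' -> no
  Position 3: 'ac' -> no
  Position 4: 'ca' -> no
  Position 5: 'ab' -> MATCH
  Position 6: 'bc' -> no
  Position 7: 'cc' -> no
  Position 8: 'ca' -> no
  Position 9: 'ac' -> no
  Position 10: 'ca' -> no
  Position 11: 'ac' -> no
  Position 12: 'ca' -> no
Total matches: 1

1


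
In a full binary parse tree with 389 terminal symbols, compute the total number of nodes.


Leaf nodes (terminals): 389
Internal nodes = n - 1 = 389 - 1 = 388
Total = leaves + internal = 389 + 388 = 777

777


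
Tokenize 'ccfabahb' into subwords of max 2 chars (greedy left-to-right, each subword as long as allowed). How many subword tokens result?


'ccfabahb' has 8 characters.
Chunking with max size 2:
  Chunk 1: 'cc' (positions 0-1)
  Chunk 2: 'fa' (positions 2-3)
  Chunk 3: 'ba' (positions 4-5)
  Chunk 4: 'hb' (positions 6-7)
Total chunks: ceil(8 / 2) = 4

4


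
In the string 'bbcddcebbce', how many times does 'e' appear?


Scanning 'bbcddcebbce' for 'e':
  Position 6: 'e' -> MATCH (count: 1)
  Position 10: 'e' -> MATCH (count: 2)
Total occurrences of 'e': 2

2


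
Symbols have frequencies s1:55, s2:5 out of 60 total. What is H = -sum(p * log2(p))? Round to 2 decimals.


Computing entropy H = -sum(p_i * log2(p_i)):
  s1: p = 55/60 = 0.9167, -p*log2(p) = 0.1151
  s2: p = 5/60 = 0.0833, -p*log2(p) = 0.2987
H = sum of terms = 0.4138
Rounded to 2 decimals: 0.41

0.41


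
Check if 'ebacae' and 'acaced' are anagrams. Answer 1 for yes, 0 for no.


Sort characters of 'ebacae': 'aabcee'
Sort characters of 'acaced': 'aaccde'
Sorted forms differ -> they are NOT anagrams
Result: 0

0


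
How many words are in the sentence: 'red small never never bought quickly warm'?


Counting words by splitting on spaces:
  Word 1: 'red'
  Word 2: 'small'
  Word 3: 'never'
  Word 4: 'never'
  Word 5: 'bought'
  Word 6: 'quickly'
  Word 7: 'warm'
Total words: 7

7


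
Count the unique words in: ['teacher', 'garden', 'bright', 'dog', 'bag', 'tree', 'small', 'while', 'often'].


Listing all tokens and tracking unique types:
  Token 1: 'teacher' -> NEW (unique so far: 1)
  Token 2: 'garden' -> NEW (unique so far: 2)
  Token 3: 'bright' -> NEW (unique so far: 3)
  Token 4: 'dog' -> NEW (unique so far: 4)
  Token 5: 'bag' -> NEW (unique so far: 5)
  Token 6: 'tree' -> NEW (unique so far: 6)
  Token 7: 'small' -> NEW (unique so far: 7)
  Token 8: 'while' -> NEW (unique so far: 8)
  Token 9: 'often' -> NEW (unique so far: 9)
Unique types: ('bag', 'bright', 'dog', 'garden', 'often', 'small', 'teacher', 'tree', 'while')
Vocabulary size: 9

9


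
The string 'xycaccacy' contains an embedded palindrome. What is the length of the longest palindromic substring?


Scanning 'xycaccacy' for palindromic substrings.
Substring at positions 1-8: 'ycaccacy'.
Check: reverse('ycaccacy') = 'ycaccacy' -> palindrome confirmed.
Neighbouring characters ('x' / '-') break symmetry, so it cannot extend further.
No longer palindromic substring exists; longest length = 8

8


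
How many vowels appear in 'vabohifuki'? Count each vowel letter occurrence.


Scanning each character of 'vabohifuki':
  Position 1: 'v' -> consonant (running count: 0)
  Position 2: 'a' -> vowel (running count: 1)
  Position 3: 'b' -> consonant (running count: 1)
  Position 4: 'o' -> vowel (running count: 2)
  Position 5: 'h' -> consonant (running count: 2)
  Position 6: 'i' -> vowel (running count: 3)
  Position 7: 'f' -> consonant (running count: 3)
  Position 8: 'u' -> vowel (running count: 4)
  Position 9: 'k' -> consonant (running count: 4)
  Position 10: 'i' -> vowel (running count: 5)
Total vowels: 5

5


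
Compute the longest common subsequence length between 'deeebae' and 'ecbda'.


DP table for LCS of 'deeebae' and 'ecbda':
       e  c  b  d  a
    0  0  0  0  0  0
  d 0  0  0  0  1  1
  e 0  1  1  1  1  1
  e 0  1  1  1  1  1
  e 0  1  1  1  1  1
  b 0  1  1  2  2  2
  a 0  1  1  2  2  3
  e 0  1  1  2  2  3
LCS: 'eba'
LCS length = 3

3


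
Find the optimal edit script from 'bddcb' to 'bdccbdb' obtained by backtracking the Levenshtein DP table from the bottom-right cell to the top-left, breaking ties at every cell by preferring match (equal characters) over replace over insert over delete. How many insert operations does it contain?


Edit distance = 3. Backtracking from cell (5, 7) with preference match > replace > insert > delete,
then listing the resulting alignment 'bddcb' -> 'bdccbdb' left to right:
  Step 1: keep 'b'
  Step 2: keep 'd'
  Step 3: replace d->c
  Step 4: keep 'c'
  Step 5: insert 'b' [insertion #1]
  Step 6: insert 'd' [insertion #2]
  Step 7: keep 'b'
Total insertions: 2

2


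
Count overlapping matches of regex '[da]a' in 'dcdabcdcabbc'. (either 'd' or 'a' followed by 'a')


Pattern: [da]a means either 'd' or 'a' followed by 'a'.
Scanning 'dcdabcdcabbc' position-by-position:
  Pos 0: window 'dc' -> no
  Pos 1: window 'cd' -> no
  Pos 2: window 'da' -> MATCH
  Pos 3: window 'ab' -> no
  Pos 4: window 'bc' -> no
  Pos 5: window 'cd' -> no
  Pos 6: window 'dc' -> no
  Pos 7: window 'ca' -> no
  Pos 8: window 'ab' -> no
  Pos 9: window 'bb' -> no
  Pos 10: window 'bc' -> no
  Pos 11: window 'c' -> no
Total matches: 1

1


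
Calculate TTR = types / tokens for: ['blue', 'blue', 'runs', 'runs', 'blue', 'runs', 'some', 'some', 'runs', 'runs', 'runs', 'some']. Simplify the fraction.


Tokens: 12
Unique types: ('blue', 'runs', 'some') = 3
TTR = 3/12
Simplify: divide both by 3 -> 1/4
TTR = 1/4

1/4


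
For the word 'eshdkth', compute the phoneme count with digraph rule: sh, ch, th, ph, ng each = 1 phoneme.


Parsing 'eshdkth' greedily, digraphs first:
  'e' -> vowel phoneme (phonemes so far: 1)
  'sh' -> digraph (1 consonant phoneme) (phonemes so far: 2)
  'd' -> consonant phoneme (phonemes so far: 3)
  'k' -> consonant phoneme (phonemes so far: 4)
  'th' -> digraph (1 consonant phoneme) (phonemes so far: 5)
Total phonemes: 5

5


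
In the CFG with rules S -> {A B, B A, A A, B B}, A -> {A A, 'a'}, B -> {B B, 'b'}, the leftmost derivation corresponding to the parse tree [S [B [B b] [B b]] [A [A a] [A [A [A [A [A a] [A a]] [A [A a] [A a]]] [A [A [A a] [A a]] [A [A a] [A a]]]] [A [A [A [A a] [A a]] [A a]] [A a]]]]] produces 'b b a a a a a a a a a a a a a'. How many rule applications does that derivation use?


Every bracketed nonterminal node [X ...] in the tree is produced by exactly one rule application.
Reading the tree off as a leftmost derivation:
  Step 1: S  =>  B A   (applied S -> B A)
  Step 2: B A  =>  B B A   (applied B -> B B)
  Step 3: B B A  =>  b B A   (applied B -> b)
  Step 4: b B A  =>  b b A   (applied B -> b)
  Step 5: b b A  =>  b b A A   (applied A -> A A)
  Step 6: b b A A  =>  b b a A   (applied A -> a)
  Step 7: b b a A  =>  b b a A A   (applied A -> A A)
  Step 8: b b a A A  =>  b b a A A A   (applied A -> A A)
  Step 9: b b a A A A  =>  b b a A A A A   (applied A -> A A)
  Step 10: b b a A A A A  =>  b b a A A A A A   (applied A -> A A)
  Step 11: b b a A A A A A  =>  b b a a A A A A   (applied A -> a)
  Step 12: b b a a A A A A  =>  b b a a a A A A   (applied A -> a)
  Step 13: b b a a a A A A  =>  b b a a a A A A A   (applied A -> A A)
  Step 14: b b a a a A A A A  =>  b b a a a a A A A   (applied A -> a)
  Step 15: b b a a a a A A A  =>  b b a a a a a A A   (applied A -> a)
  Step 16: b b a a a a a A A  =>  b b a a a a a A A A   (applied A -> A A)
  Step 17: b b a a a a a A A A  =>  b b a a a a a A A A A   (applied A -> A A)
  Step 18: b b a a a a a A A A A  =>  b b a a a a a a A A A   (applied A -> a)
  Step 19: b b a a a a a a A A A  =>  b b a a a a a a a A A   (applied A -> a)
  Step 20: b b a a a a a a a A A  =>  b b a a a a a a a A A A   (applied A -> A A)
  Step 21: b b a a a a a a a A A A  =>  b b a a a a a a a a A A   (applied A -> a)
  Step 22: b b a a a a a a a a A A  =>  b b a a a a a a a a a A   (applied A -> a)
  Step 23: b b a a a a a a a a a A  =>  b b a a a a a a a a a A A   (applied A -> A A)
  Step 24: b b a a a a a a a a a A A  =>  b b a a a a a a a a a A A A   (applied A -> A A)
  Step 25: b b a a a a a a a a a A A A  =>  b b a a a a a a a a a A A A A   (applied A -> A A)
  Step 26: b b a a a a a a a a a A A A A  =>  b b a a a a a a a a a a A A A   (applied A -> a)
  Step 27: b b a a a a a a a a a a A A A  =>  b b a a a a a a a a a a a A A   (applied A -> a)
  Step 28: b b a a a a a a a a a a a A A  =>  b b a a a a a a a a a a a a A   (applied A -> a)
  Step 29: b b a a a a a a a a a a a a A  =>  b b a a a a a a a a a a a a a   (applied A -> a)
Final yield: b b a a a a a a a a a a a a a
Total rewrite steps: 29

29


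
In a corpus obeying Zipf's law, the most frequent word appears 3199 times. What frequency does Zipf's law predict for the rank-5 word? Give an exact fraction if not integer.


Zipf's law: freq(rank) = f1 / rank
f1 = 3199, rank = 5
freq = 3199 / 5
GCD(3199, 5) = 1
Simplified: 3199/5

3199/5


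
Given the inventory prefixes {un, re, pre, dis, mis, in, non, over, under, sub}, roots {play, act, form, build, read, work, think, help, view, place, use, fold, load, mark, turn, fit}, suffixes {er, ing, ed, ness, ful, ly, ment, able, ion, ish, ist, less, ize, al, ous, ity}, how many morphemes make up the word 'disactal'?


Segmenting 'disactal' against the inventory:
  'dis' -> prefix (morpheme 1)
  'act' -> root (morpheme 2)
  'al' -> suffix (morpheme 3)
Total morphemes: 3

3


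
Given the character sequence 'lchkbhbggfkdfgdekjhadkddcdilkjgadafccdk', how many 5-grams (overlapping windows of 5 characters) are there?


String 'lchkbhbggfkdfgdekjhadkddcdilkjgadafccdk' has length L = 39.
Number of overlapping n-grams = L - n + 1
Substituting: 39 - 5 + 1 = 35

35


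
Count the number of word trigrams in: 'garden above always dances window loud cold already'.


Word trigrams from [8] words:
  Trigram 1: (garden above always)
  Trigram 2: (above always dances)
  Trigram 3: (always dances window)
  Trigram 4: (dances window loud)
  Trigram 5: (window loud cold)
  Trigram 6: (loud cold already)
Total word trigrams: 8 - 2 = 6

6


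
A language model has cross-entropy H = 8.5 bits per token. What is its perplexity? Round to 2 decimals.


Perplexity formula: PP = 2^H
H = 8.5
PP = 2^8.5
Decompose: 2^8.5 = 2^8 * 2^0.5 = 2^8 * sqrt(2)
2^8 = 256, sqrt(2) ~ 1.4142136
PP ~ 256 * 1.4142136 = 362.0386816
Rounded to 2 decimals: 362.04

362.04


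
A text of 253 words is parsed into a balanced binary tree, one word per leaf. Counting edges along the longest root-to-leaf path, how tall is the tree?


In a balanced binary tree with n leaves the deepest leaf is ceil(log2(n)) edges below the root.
log2(253) = 7.9830
ceil(7.9830) = 8
height (edges) = 8

8


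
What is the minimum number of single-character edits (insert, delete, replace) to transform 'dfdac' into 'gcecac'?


Building DP table for s1='dfdac' (len 5) and s2='gcecac' (len 6):
       g  c  e  c  a  c
    0  1  2  3  4  5  6
  d 1  1  2  3  4  5  6
  f 2  2  2  3  4  5  6
  d 3  3  3  3  4  5  6
  a 4  4  4  4  4  4  5
  c 5  5  4  5  4  5  4
Edit distance = dp[5][6] = 4

4


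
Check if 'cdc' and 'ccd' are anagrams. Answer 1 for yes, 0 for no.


Sort characters of 'cdc': 'ccd'
Sort characters of 'ccd': 'ccd'
Sorted forms match -> they ARE anagrams
Result: 1

1


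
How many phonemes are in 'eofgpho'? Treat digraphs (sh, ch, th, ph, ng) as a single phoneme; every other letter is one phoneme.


Parsing 'eofgpho' greedily, digraphs first:
  'e' -> vowel phoneme (phonemes so far: 1)
  'o' -> vowel phoneme (phonemes so far: 2)
  'f' -> consonant phoneme (phonemes so far: 3)
  'g' -> consonant phoneme (phonemes so far: 4)
  'ph' -> digraph (1 consonant phoneme) (phonemes so far: 5)
  'o' -> vowel phoneme (phonemes so far: 6)
Total phonemes: 6

6


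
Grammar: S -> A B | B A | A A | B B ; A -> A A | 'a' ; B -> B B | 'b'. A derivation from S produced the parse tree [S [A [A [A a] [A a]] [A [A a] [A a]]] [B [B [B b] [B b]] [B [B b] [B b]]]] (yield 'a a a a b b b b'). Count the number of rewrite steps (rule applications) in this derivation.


Every bracketed nonterminal node [X ...] in the tree is produced by exactly one rule application.
Reading the tree off as a leftmost derivation:
  Step 1: S  =>  A B   (applied S -> A B)
  Step 2: A B  =>  A A B   (applied A -> A A)
  Step 3: A A B  =>  A A A B   (applied A -> A A)
  Step 4: A A A B  =>  a A A B   (applied A -> a)
  Step 5: a A A B  =>  a a A B   (applied A -> a)
  Step 6: a a A B  =>  a a A A B   (applied A -> A A)
  Step 7: a a A A B  =>  a a a A B   (applied A -> a)
  Step 8: a a a A B  =>  a a a a B   (applied A -> a)
  Step 9: a a a a B  =>  a a a a B B   (applied B -> B B)
  Step 10: a a a a B B  =>  a a a a B B B   (applied B -> B B)
  Step 11: a a a a B B B  =>  a a a a b B B   (applied B -> b)
  Step 12: a a a a b B B  =>  a a a a b b B   (applied B -> b)
  Step 13: a a a a b b B  =>  a a a a b b B B   (applied B -> B B)
  Step 14: a a a a b b B B  =>  a a a a b b b B   (applied B -> b)
  Step 15: a a a a b b b B  =>  a a a a b b b b   (applied B -> b)
Final yield: a a a a b b b b
Total rewrite steps: 15

15


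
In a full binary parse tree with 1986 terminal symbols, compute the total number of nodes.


Leaf nodes (terminals): 1986
Internal nodes = n - 1 = 1986 - 1 = 1985
Total = leaves + internal = 1986 + 1985 = 3971

3971


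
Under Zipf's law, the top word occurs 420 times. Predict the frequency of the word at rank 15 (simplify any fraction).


Zipf's law: freq(rank) = f1 / rank
f1 = 420, rank = 15
freq = 420 / 15
= 28

28


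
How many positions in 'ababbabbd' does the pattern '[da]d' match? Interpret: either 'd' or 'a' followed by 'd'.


Pattern: [da]d means either 'd' or 'a' followed by 'd'.
Scanning 'ababbabbd' position-by-position:
  Pos 0: window 'ab' -> no
  Pos 1: window 'ba' -> no
  Pos 2: window 'ab' -> no
  Pos 3: window 'bb' -> no
  Pos 4: window 'ba' -> no
  Pos 5: window 'ab' -> no
  Pos 6: window 'bb' -> no
  Pos 7: window 'bd' -> no
  Pos 8: window 'd' -> no
Total matches: 0

0


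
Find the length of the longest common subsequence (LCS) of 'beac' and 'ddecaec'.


DP table for LCS of 'beac' and 'ddecaec':
       d  d  e  c  a  e  c
    0  0  0  0  0  0  0  0
  b 0  0  0  0  0  0  0  0
  e 0  0  0  1  1  1  1  1
  a 0  0  0  1  1  2  2  2
  c 0  0  0  1  2  2  2  3
LCS: 'eac'
LCS length = 3

3


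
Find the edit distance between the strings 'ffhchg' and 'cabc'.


Building DP table for s1='ffhchg' (len 6) and s2='cabc' (len 4):
       c  a  b  c
    0  1  2  3  4
  f 1  1  2  3  4
  f 2  2  2  3  4
  h 3  3  3  3  4
  c 4  3  4  4  3
  h 5  4  4  5  4
  g 6  5  5  5  5
Edit distance = dp[6][4] = 5

5


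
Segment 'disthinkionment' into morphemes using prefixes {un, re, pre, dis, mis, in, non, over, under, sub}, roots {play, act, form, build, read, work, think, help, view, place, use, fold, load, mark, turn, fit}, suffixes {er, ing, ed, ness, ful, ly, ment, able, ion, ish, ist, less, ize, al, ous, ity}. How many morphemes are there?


Segmenting 'disthinkionment' against the inventory:
  'dis' -> prefix (morpheme 1)
  'think' -> root (morpheme 2)
  'ion' -> suffix (morpheme 3)
  'ment' -> suffix (morpheme 4)
Total morphemes: 4

4


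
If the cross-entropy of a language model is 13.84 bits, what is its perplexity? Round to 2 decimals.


Perplexity formula: PP = 2^H
H = 13.84
PP = 2^13.84
Decompose: 2^13.84 = 2^13 * 2^0.84
2^13 = 8192, 2^0.84 ~ 1.7900501
PP ~ 8192 * 1.7900501 = 14664.0904192
Rounded to 2 decimals: 14664.09

14664.09


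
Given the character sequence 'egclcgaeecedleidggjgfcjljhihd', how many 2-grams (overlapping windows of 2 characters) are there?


String 'egclcgaeecedleidggjgfcjljhihd' has length L = 29.
Number of overlapping n-grams = L - n + 1
Substituting: 29 - 2 + 1 = 28

28


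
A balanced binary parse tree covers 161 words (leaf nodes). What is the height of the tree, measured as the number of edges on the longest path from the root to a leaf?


In a balanced binary tree with n leaves the deepest leaf is ceil(log2(n)) edges below the root.
log2(161) = 7.3309
ceil(7.3309) = 8
height (edges) = 8

8


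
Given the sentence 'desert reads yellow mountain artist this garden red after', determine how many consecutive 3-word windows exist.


Word trigrams from [9] words:
  Trigram 1: (desert reads yellow)
  Trigram 2: (reads yellow mountain)
  Trigram 3: (yellow mountain artist)
  Trigram 4: (mountain artist this)
  Trigram 5: (artist this garden)
  Trigram 6: (this garden red)
  Trigram 7: (garden red after)
Total word trigrams: 9 - 2 = 7

7


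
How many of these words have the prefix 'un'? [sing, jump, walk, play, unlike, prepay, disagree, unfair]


Checking each word for prefix 'un':
  'sing' -> no (count: 0)
  'jump' -> no (count: 0)
  'walk' -> no (count: 0)
  'play' -> no (count: 0)
  'unlike' -> YES, starts with 'un' (count: 1)
  'prepay' -> no (count: 1)
  'disagree' -> no (count: 1)
  'unfair' -> YES, starts with 'un' (count: 2)
Total with prefix 'un': 2

2


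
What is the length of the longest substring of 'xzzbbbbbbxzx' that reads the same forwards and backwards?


Scanning 'xzzbbbbbbxzx' for palindromic substrings.
Substring at positions 3-8: 'bbbbbb'.
Check: reverse('bbbbbb') = 'bbbbbb' -> palindrome confirmed.
Neighbouring characters ('z' / 'x') break symmetry, so it cannot extend further.
No longer palindromic substring exists; longest length = 6

6


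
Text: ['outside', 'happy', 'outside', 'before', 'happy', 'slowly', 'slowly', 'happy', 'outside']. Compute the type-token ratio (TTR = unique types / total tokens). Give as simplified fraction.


Tokens: 9
Unique types: ('before', 'happy', 'outside', 'slowly') = 4
TTR = 4/9
Already in lowest terms.

4/9


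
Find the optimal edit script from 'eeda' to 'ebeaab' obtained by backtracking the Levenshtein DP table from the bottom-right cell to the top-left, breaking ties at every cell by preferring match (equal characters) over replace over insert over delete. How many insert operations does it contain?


Edit distance = 3. Backtracking from cell (4, 6) with preference match > replace > insert > delete,
then listing the resulting alignment 'eeda' -> 'ebeaab' left to right:
  Step 1: keep 'e'
  Step 2: insert 'b' [insertion #1]
  Step 3: keep 'e'
  Step 4: replace d->a
  Step 5: keep 'a'
  Step 6: insert 'b' [insertion #2]
Total insertions: 2

2


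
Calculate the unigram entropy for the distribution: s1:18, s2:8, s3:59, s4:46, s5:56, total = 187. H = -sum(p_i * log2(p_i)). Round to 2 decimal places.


Computing entropy H = -sum(p_i * log2(p_i)):
  s1: p = 18/187 = 0.0963, -p*log2(p) = 0.3251
  s2: p = 8/187 = 0.0428, -p*log2(p) = 0.1945
  s3: p = 59/187 = 0.3155, -p*log2(p) = 0.5251
  s4: p = 46/187 = 0.2460, -p*log2(p) = 0.4977
  s5: p = 56/187 = 0.2995, -p*log2(p) = 0.5209
H = sum of terms = 2.0633
Rounded to 2 decimals: 2.06

2.06


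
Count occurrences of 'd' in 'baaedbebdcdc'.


Scanning 'baaedbebdcdc' for 'd':
  Position 4: 'd' -> MATCH (count: 1)
  Position 8: 'd' -> MATCH (count: 2)
  Position 10: 'd' -> MATCH (count: 3)
Total occurrences of 'd': 3

3


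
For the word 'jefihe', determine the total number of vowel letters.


Scanning each character of 'jefihe':
  Position 1: 'j' -> consonant (running count: 0)
  Position 2: 'e' -> vowel (running count: 1)
  Position 3: 'f' -> consonant (running count: 1)
  Position 4: 'i' -> vowel (running count: 2)
  Position 5: 'h' -> consonant (running count: 2)
  Position 6: 'e' -> vowel (running count: 3)
Total vowels: 3

3


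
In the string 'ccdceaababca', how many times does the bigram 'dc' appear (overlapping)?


Scanning 'ccdceaababca' for bigram 'dc':
  Position 0: 'cc' -> no
  Position 1: 'cd' -> no
  Position 2: 'dc' -> MATCH
  Position 3: 'ce' -> no
  Position 4: 'ea' -> no
  Position 5: 'aa' -> no
  Position 6: 'ab' -> no
  Position 7: 'ba' -> no
  Position 8: 'ab' -> no
  Position 9: 'bc' -> no
  Position 10: 'ca' -> no
Total matches: 1

1


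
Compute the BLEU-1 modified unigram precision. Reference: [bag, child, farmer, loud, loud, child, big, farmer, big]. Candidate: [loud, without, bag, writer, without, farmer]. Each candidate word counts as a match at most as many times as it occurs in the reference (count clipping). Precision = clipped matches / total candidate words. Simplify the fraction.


Reference word counts: {'bag': 1, 'big': 2, 'child': 2, 'farmer': 2, 'loud': 2}
Checking each candidate word (with clipping):
  'loud' -> in reference (ref count 2, used 1/2) -> match (matches: 1)
  'without' -> not in reference -> no match (matches: 1)
  'bag' -> in reference (ref count 1, used 1/1) -> match (matches: 2)
  'writer' -> not in reference -> no match (matches: 2)
  'without' -> not in reference -> no match (matches: 2)
  'farmer' -> in reference (ref count 2, used 1/2) -> match (matches: 3)
Clipped matches: 3, Candidate length: 6
Precision = 3/6 = 1/2

1/2


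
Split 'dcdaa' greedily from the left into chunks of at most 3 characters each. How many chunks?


'dcdaa' has 5 characters.
Chunking with max size 3:
  Chunk 1: 'dcd' (positions 0-2)
  Chunk 2: 'aa' (positions 3-4)
Total chunks: ceil(5 / 3) = 2

2


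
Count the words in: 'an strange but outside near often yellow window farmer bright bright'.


Counting words by splitting on spaces:
  Word 1: 'an'
  Word 2: 'strange'
  Word 3: 'but'
  Word 4: 'outside'
  Word 5: 'near'
  Word 6: 'often'
  Word 7: 'yellow'
  Word 8: 'window'
  Word 9: 'farmer'
  Word 10: 'bright'
  Word 11: 'bright'
Total words: 11

11


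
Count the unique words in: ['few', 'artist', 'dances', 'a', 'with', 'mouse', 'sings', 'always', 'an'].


Listing all tokens and tracking unique types:
  Token 1: 'few' -> NEW (unique so far: 1)
  Token 2: 'artist' -> NEW (unique so far: 2)
  Token 3: 'dances' -> NEW (unique so far: 3)
  Token 4: 'a' -> NEW (unique so far: 4)
  Token 5: 'with' -> NEW (unique so far: 5)
  Token 6: 'mouse' -> NEW (unique so far: 6)
  Token 7: 'sings' -> NEW (unique so far: 7)
  Token 8: 'always' -> NEW (unique so far: 8)
  Token 9: 'an' -> NEW (unique so far: 9)
Unique types: ('a', 'always', 'an', 'artist', 'dances', 'few', 'mouse', 'sings', 'with')
Vocabulary size: 9

9


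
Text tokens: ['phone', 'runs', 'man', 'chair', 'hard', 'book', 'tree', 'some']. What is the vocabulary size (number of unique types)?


Listing all tokens and tracking unique types:
  Token 1: 'phone' -> NEW (unique so far: 1)
  Token 2: 'runs' -> NEW (unique so far: 2)
  Token 3: 'man' -> NEW (unique so far: 3)
  Token 4: 'chair' -> NEW (unique so far: 4)
  Token 5: 'hard' -> NEW (unique so far: 5)
  Token 6: 'book' -> NEW (unique so far: 6)
  Token 7: 'tree' -> NEW (unique so far: 7)
  Token 8: 'some' -> NEW (unique so far: 8)
Unique types: ('book', 'chair', 'hard', 'man', 'phone', 'runs', 'some', 'tree')
Vocabulary size: 8

8


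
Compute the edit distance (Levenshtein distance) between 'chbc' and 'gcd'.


Building DP table for s1='chbc' (len 4) and s2='gcd' (len 3):
       g  c  d
    0  1  2  3
  c 1  1  1  2
  h 2  2  2  2
  b 3  3  3  3
  c 4  4  3  4
Edit distance = dp[4][3] = 4

4


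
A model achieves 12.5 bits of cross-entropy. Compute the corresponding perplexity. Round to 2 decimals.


Perplexity formula: PP = 2^H
H = 12.5
PP = 2^12.5
Decompose: 2^12.5 = 2^12 * 2^0.5 = 2^12 * sqrt(2)
2^12 = 4096, sqrt(2) ~ 1.4142136
PP ~ 4096 * 1.4142136 = 5792.6189056
Rounded to 2 decimals: 5792.62

5792.62


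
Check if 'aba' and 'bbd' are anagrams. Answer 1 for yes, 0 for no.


Sort characters of 'aba': 'aab'
Sort characters of 'bbd': 'bbd'
Sorted forms differ -> they are NOT anagrams
Result: 0

0


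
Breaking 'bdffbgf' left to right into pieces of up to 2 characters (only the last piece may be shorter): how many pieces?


'bdffbgf' has 7 characters.
Chunking with max size 2:
  Chunk 1: 'bd' (positions 0-1)
  Chunk 2: 'ff' (positions 2-3)
  Chunk 3: 'bg' (positions 4-5)
  Chunk 4: 'f' (positions 6-6)
Total chunks: ceil(7 / 2) = 4

4


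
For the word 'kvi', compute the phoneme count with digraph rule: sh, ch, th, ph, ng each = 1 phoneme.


Parsing 'kvi' greedily, digraphs first:
  'k' -> consonant phoneme (phonemes so far: 1)
  'v' -> consonant phoneme (phonemes so far: 2)
  'i' -> vowel phoneme (phonemes so far: 3)
Total phonemes: 3

3


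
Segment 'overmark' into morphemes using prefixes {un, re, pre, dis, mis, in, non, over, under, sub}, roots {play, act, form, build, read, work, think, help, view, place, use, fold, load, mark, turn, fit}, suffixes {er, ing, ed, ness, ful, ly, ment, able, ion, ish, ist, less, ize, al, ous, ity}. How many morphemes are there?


Segmenting 'overmark' against the inventory:
  'over' -> prefix (morpheme 1)
  'mark' -> root (morpheme 2)
Total morphemes: 2

2


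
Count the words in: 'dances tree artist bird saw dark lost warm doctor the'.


Counting words by splitting on spaces:
  Word 1: 'dances'
  Word 2: 'tree'
  Word 3: 'artist'
  Word 4: 'bird'
  Word 5: 'saw'
  Word 6: 'dark'
  Word 7: 'lost'
  Word 8: 'warm'
  Word 9: 'doctor'
  Word 10: 'the'
Total words: 10

10


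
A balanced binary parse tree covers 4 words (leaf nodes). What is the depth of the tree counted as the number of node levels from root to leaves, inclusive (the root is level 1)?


In a balanced binary tree with n leaves the deepest leaf is ceil(log2(n)) edges below the root,
so counting node levels inclusive of root and leaves gives ceil(log2(n)) + 1 levels.
log2(4) = 2.0000
ceil(2.0000) = 2
levels = 2 + 1 = 3

3


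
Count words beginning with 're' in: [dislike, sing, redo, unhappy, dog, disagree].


Checking each word for prefix 're':
  'dislike' -> no (count: 0)
  'sing' -> no (count: 0)
  'redo' -> YES, starts with 're' (count: 1)
  'unhappy' -> no (count: 1)
  'dog' -> no (count: 1)
  'disagree' -> no (count: 1)
Total with prefix 're': 1

1


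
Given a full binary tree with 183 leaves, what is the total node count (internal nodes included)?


Leaf nodes (terminals): 183
Internal nodes = n - 1 = 183 - 1 = 182
Total = leaves + internal = 183 + 182 = 365

365


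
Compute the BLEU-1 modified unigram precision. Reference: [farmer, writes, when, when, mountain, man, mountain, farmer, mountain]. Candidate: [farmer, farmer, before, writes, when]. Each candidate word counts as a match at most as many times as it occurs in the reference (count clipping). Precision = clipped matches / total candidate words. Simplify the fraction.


Reference word counts: {'farmer': 2, 'man': 1, 'mountain': 3, 'when': 2, 'writes': 1}
Checking each candidate word (with clipping):
  'farmer' -> in reference (ref count 2, used 1/2) -> match (matches: 1)
  'farmer' -> in reference (ref count 2, used 2/2) -> match (matches: 2)
  'before' -> not in reference -> no match (matches: 2)
  'writes' -> in reference (ref count 1, used 1/1) -> match (matches: 3)
  'when' -> in reference (ref count 2, used 1/2) -> match (matches: 4)
Clipped matches: 4, Candidate length: 5
Precision = 4/5

4/5


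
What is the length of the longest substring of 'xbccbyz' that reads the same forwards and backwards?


Scanning 'xbccbyz' for palindromic substrings.
Substring at positions 1-4: 'bccb'.
Check: reverse('bccb') = 'bccb' -> palindrome confirmed.
Neighbouring characters ('x' / 'y') break symmetry, so it cannot extend further.
No longer palindromic substring exists; longest length = 4

4


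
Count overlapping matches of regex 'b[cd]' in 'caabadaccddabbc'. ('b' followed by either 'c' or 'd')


Pattern: b[cd] means 'b' followed by either 'c' or 'd'.
Scanning 'caabadaccddabbc' position-by-position:
  Pos 0: window 'ca' -> no
  Pos 1: window 'aa' -> no
  Pos 2: window 'ab' -> no
  Pos 3: window 'ba' -> no
  Pos 4: window 'ad' -> no
  Pos 5: window 'da' -> no
  Pos 6: window 'ac' -> no
  Pos 7: window 'cc' -> no
  Pos 8: window 'cd' -> no
  Pos 9: window 'dd' -> no
  Pos 10: window 'da' -> no
  Pos 11: window 'ab' -> no
  Pos 12: window 'bb' -> no
  Pos 13: window 'bc' -> MATCH
  Pos 14: window 'c' -> no
Total matches: 1

1


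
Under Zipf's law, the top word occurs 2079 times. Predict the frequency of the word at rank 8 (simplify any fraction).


Zipf's law: freq(rank) = f1 / rank
f1 = 2079, rank = 8
freq = 2079 / 8
GCD(2079, 8) = 1
Simplified: 2079/8

2079/8


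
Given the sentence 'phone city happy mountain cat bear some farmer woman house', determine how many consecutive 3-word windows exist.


Word trigrams from [10] words:
  Trigram 1: (phone city happy)
  Trigram 2: (city happy mountain)
  Trigram 3: (happy mountain cat)
  Trigram 4: (mountain cat bear)
  Trigram 5: (cat bear some)
  Trigram 6: (bear some farmer)
  Trigram 7: (some farmer woman)
  Trigram 8: (farmer woman house)
Total word trigrams: 10 - 2 = 8

8


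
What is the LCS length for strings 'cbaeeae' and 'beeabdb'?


DP table for LCS of 'cbaeeae' and 'beeabdb':
       b  e  e  a  b  d  b
    0  0  0  0  0  0  0  0
  c 0  0  0  0  0  0  0  0
  b 0  1  1  1  1  1  1  1
  a 0  1  1  1  2  2  2  2
  e 0  1  2  2  2  2  2  2
  e 0  1  2  3  3  3  3  3
  a 0  1  2  3  4  4  4  4
  e 0  1  2  3  4  4  4  4
LCS: 'beea'
LCS length = 4

4


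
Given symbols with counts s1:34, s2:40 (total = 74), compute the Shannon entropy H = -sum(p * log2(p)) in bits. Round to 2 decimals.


Computing entropy H = -sum(p_i * log2(p_i)):
  s1: p = 34/74 = 0.4595, -p*log2(p) = 0.5155
  s2: p = 40/74 = 0.5405, -p*log2(p) = 0.4797
H = sum of terms = 0.9952
Rounded to 2 decimals: 1.00

1.00


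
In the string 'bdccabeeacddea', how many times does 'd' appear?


Scanning 'bdccabeeacddea' for 'd':
  Position 1: 'd' -> MATCH (count: 1)
  Position 10: 'd' -> MATCH (count: 2)
  Position 11: 'd' -> MATCH (count: 3)
Total occurrences of 'd': 3

3


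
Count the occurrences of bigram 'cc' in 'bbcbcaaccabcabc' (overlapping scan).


Scanning 'bbcbcaaccabcabc' for bigram 'cc':
  Position 0: 'bb' -> no
  Position 1: 'bc' -> no
  Position 2: 'cb' -> no
  Position 3: 'bc' -> no
  Position 4: 'ca' -> no
  Position 5: 'aa' -> no
  Position 6: 'ac' -> no
  Position 7: 'cc' -> MATCH
  Position 8: 'ca' -> no
  Position 9: 'ab' -> no
  Position 10: 'bc' -> no
  Position 11: 'ca' -> no
  Position 12: 'ab' -> no
  Position 13: 'bc' -> no
Total matches: 1

1


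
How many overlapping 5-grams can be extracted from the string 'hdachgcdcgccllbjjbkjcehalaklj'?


String 'hdachgcdcgccllbjjbkjcehalaklj' has length L = 29.
Number of overlapping n-grams = L - n + 1
Substituting: 29 - 5 + 1 = 25

25


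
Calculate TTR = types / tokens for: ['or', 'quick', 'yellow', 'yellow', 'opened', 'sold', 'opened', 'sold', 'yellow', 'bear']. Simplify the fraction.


Tokens: 10
Unique types: ('bear', 'opened', 'or', 'quick', 'sold', 'yellow') = 6
TTR = 6/10
Simplify: divide both by 2 -> 3/5
TTR = 3/5

3/5


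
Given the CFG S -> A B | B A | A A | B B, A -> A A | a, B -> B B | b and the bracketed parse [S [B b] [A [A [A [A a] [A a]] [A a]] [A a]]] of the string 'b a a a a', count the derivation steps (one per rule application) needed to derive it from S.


Every bracketed nonterminal node [X ...] in the tree is produced by exactly one rule application.
Reading the tree off as a leftmost derivation:
  Step 1: S  =>  B A   (applied S -> B A)
  Step 2: B A  =>  b A   (applied B -> b)
  Step 3: b A  =>  b A A   (applied A -> A A)
  Step 4: b A A  =>  b A A A   (applied A -> A A)
  Step 5: b A A A  =>  b A A A A   (applied A -> A A)
  Step 6: b A A A A  =>  b a A A A   (applied A -> a)
  Step 7: b a A A A  =>  b a a A A   (applied A -> a)
  Step 8: b a a A A  =>  b a a a A   (applied A -> a)
  Step 9: b a a a A  =>  b a a a a   (applied A -> a)
Final yield: b a a a a
Total rewrite steps: 9

9


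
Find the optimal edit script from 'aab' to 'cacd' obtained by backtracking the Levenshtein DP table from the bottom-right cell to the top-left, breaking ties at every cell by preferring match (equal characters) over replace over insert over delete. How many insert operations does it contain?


Edit distance = 3. Backtracking from cell (3, 4) with preference match > replace > insert > delete,
then listing the resulting alignment 'aab' -> 'cacd' left to right:
  Step 1: insert 'c' [insertion #1]
  Step 2: keep 'a'
  Step 3: replace a->c
  Step 4: replace b->d
Total insertions: 1

1


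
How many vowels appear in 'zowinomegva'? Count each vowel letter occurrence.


Scanning each character of 'zowinomegva':
  Position 1: 'z' -> consonant (running count: 0)
  Position 2: 'o' -> vowel (running count: 1)
  Position 3: 'w' -> consonant (running count: 1)
  Position 4: 'i' -> vowel (running count: 2)
  Position 5: 'n' -> consonant (running count: 2)
  Position 6: 'o' -> vowel (running count: 3)
  Position 7: 'm' -> consonant (running count: 3)
  Position 8: 'e' -> vowel (running count: 4)
  Position 9: 'g' -> consonant (running count: 4)
  Position 10: 'v' -> consonant (running count: 4)
  Position 11: 'a' -> vowel (running count: 5)
Total vowels: 5

5


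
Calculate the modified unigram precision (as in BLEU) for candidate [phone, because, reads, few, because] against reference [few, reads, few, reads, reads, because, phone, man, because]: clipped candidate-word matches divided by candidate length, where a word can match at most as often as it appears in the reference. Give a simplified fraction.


Reference word counts: {'because': 2, 'few': 2, 'man': 1, 'phone': 1, 'reads': 3}
Checking each candidate word (with clipping):
  'phone' -> in reference (ref count 1, used 1/1) -> match (matches: 1)
  'because' -> in reference (ref count 2, used 1/2) -> match (matches: 2)
  'reads' -> in reference (ref count 3, used 1/3) -> match (matches: 3)
  'few' -> in reference (ref count 2, used 1/2) -> match (matches: 4)
  'because' -> in reference (ref count 2, used 2/2) -> match (matches: 5)
Clipped matches: 5, Candidate length: 5
Precision = 5/5 = 1

1


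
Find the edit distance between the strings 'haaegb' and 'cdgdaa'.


Building DP table for s1='haaegb' (len 6) and s2='cdgdaa' (len 6):
       c  d  g  d  a  a
    0  1  2  3  4  5  6
  h 1  1  2  3  4  5  6
  a 2  2  2  3  4  4  5
  a 3  3  3  3  4  4  4
  e 4  4  4  4  4  5  5
  g 5  5  5  4  5  5  6
  b 6  6  6  5  5  6  6
Edit distance = dp[6][6] = 6

6


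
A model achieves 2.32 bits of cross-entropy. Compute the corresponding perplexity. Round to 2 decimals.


Perplexity formula: PP = 2^H
H = 2.32
PP = 2^2.32
Decompose: 2^2.32 = 2^2 * 2^0.32
2^2 = 4, 2^0.32 ~ 1.2483305
PP ~ 4 * 1.2483305 = 4.9933220
Rounded to 2 decimals: 4.99

4.99


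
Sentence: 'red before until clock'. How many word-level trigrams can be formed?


Word trigrams from [4] words:
  Trigram 1: (red before until)
  Trigram 2: (before until clock)
Total word trigrams: 4 - 2 = 2

2


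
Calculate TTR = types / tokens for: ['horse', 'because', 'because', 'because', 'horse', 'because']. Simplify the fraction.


Tokens: 6
Unique types: ('because', 'horse') = 2
TTR = 2/6
Simplify: divide both by 2 -> 1/3
TTR = 1/3

1/3


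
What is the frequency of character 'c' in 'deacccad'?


Scanning 'deacccad' for 'c':
  Position 3: 'c' -> MATCH (count: 1)
  Position 4: 'c' -> MATCH (count: 2)
  Position 5: 'c' -> MATCH (count: 3)
Total occurrences of 'c': 3

3
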